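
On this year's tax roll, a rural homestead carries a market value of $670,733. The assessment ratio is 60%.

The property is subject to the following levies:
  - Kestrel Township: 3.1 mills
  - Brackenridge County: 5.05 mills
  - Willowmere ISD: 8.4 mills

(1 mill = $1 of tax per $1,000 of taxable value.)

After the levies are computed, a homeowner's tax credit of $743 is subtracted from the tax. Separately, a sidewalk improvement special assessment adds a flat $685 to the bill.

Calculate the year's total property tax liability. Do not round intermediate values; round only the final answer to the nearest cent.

Assessed value = $670,733 × 0.6 = $402,439.8
Kestrel Township: $402,439.8 × 0.0031 = $1,247.56338
Brackenridge County: $402,439.8 × 0.00505 = $2,032.32099
Willowmere ISD: $402,439.8 × 0.0084 = $3,380.49432
Levies subtotal = $6,660.37869
After credit = $6,660.37869 − $743 = $5,917.37869
Total = $5,917.37869 + $685 = $6,602.37869

$6,602.38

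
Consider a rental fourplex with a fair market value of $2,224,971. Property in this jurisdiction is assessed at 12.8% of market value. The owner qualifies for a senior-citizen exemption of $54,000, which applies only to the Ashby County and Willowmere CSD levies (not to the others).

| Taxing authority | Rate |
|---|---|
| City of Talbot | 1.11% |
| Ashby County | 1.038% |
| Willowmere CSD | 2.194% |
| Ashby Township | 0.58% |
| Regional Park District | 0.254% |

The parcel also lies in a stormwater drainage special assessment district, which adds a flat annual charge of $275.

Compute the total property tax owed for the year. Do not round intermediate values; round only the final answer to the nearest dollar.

Assessed value = $2,224,971 × 0.128 = $284,796.288
City of Talbot: $284,796.288 × 0.0111 = $3,161.2387968
Ashby County: ($284,796.288 − $54,000) × 0.01038 = $230,796.288 × 0.01038 = $2,395.66546944
Willowmere CSD: ($284,796.288 − $54,000) × 0.02194 = $230,796.288 × 0.02194 = $5,063.67055872
Ashby Township: $284,796.288 × 0.0058 = $1,651.8184704
Regional Park District: $284,796.288 × 0.00254 = $723.38257152
Levies subtotal = $12,995.77586688
Total = $12,995.77586688 + $275 = $13,270.77586688

$13,271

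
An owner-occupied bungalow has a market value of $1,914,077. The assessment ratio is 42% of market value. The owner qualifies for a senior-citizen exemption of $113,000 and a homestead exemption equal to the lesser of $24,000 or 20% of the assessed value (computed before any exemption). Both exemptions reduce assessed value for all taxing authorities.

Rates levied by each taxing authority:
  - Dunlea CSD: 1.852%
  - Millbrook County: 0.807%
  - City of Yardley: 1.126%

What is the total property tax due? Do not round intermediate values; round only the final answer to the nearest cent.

Assessed value = $1,914,077 × 0.42 = $803,912.34
Homestead exemption = min($24,000, 20% × $803,912.34) = min($24,000, $160,782.468) = $24,000 (dollar cap binds)
Taxable value = $803,912.34 − $113,000 − $24,000 = $666,912.34
Dunlea CSD: $666,912.34 × 0.01852 = $12,351.2165368
Millbrook County: $666,912.34 × 0.00807 = $5,381.9825838
City of Yardley: $666,912.34 × 0.01126 = $7,509.4329484
Total = $25,242.632069

$25,242.63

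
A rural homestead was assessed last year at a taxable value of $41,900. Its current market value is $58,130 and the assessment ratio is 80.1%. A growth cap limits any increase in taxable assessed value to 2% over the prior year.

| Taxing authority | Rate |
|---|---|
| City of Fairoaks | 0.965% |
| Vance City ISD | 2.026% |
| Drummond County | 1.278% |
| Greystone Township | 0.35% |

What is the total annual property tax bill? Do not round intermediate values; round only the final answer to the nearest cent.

$1,974.07

Uncapped assessed value = $58,130 × 0.801 = $46,562.13
Cap limit = $41,900 × 1.02 = $42,738
Taxable assessed value = min($46,562.13, $42,738) = $42,738 (cap binds)
City of Fairoaks: $42,738 × 0.00965 = $412.4217
Vance City ISD: $42,738 × 0.02026 = $865.87188
Drummond County: $42,738 × 0.01278 = $546.19164
Greystone Township: $42,738 × 0.0035 = $149.583
Total = $1,974.06822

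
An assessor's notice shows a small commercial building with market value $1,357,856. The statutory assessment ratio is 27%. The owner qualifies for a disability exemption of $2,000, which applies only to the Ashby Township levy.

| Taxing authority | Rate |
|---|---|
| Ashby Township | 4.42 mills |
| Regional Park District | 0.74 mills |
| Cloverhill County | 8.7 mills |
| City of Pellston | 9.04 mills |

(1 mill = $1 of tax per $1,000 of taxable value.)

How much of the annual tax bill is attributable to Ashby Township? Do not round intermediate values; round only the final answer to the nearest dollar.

Assessed value = $1,357,856 × 0.27 = $366,621.12
Ashby Township taxable value = $366,621.12 − $2,000 = $364,621.12
Ashby Township levy = $364,621.12 × 0.00442 = $1,611.6253504

$1,612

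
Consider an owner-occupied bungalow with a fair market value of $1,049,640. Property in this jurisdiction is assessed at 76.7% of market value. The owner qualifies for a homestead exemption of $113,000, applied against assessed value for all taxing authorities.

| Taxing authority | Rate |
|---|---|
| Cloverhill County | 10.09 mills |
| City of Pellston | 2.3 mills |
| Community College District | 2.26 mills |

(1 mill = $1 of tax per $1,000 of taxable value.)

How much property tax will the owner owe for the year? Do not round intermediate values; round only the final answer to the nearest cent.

$10,138.88

Assessed value = $1,049,640 × 0.767 = $805,073.88
Taxable value = $805,073.88 − $113,000 = $692,073.88
Cloverhill County: $692,073.88 × 0.01009 = $6,983.0254492
City of Pellston: $692,073.88 × 0.0023 = $1,591.769924
Community College District: $692,073.88 × 0.00226 = $1,564.0869688
Total = $6,983.0254492 + $1,591.769924 + $1,564.0869688 = $10,138.882342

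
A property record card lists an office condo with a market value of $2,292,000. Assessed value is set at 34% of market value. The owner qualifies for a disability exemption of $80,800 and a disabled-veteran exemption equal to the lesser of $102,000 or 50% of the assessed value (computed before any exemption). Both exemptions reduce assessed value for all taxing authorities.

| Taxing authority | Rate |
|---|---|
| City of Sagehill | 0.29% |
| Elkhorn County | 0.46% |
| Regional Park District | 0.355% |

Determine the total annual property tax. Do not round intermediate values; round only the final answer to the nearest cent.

Assessed value = $2,292,000 × 0.34 = $779,280
Disabled-veteran exemption = min($102,000, 50% × $779,280) = min($102,000, $389,640) = $102,000 (dollar cap binds)
Taxable value = $779,280 − $80,800 − $102,000 = $596,480
City of Sagehill: $596,480 × 0.0029 = $1,729.792
Elkhorn County: $596,480 × 0.0046 = $2,743.808
Regional Park District: $596,480 × 0.00355 = $2,117.504
Total = $6,591.104

$6,591.10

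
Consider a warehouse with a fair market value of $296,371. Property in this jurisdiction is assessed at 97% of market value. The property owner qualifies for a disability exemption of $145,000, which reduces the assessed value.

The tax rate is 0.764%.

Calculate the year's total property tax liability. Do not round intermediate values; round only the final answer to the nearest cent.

Assessed value = $296,371 × 0.97 = $287,479.87
Taxable value = $287,479.87 − $145,000 = $142,479.87
Tax = $142,479.87 × 0.00764 = $1,088.5462068

$1,088.55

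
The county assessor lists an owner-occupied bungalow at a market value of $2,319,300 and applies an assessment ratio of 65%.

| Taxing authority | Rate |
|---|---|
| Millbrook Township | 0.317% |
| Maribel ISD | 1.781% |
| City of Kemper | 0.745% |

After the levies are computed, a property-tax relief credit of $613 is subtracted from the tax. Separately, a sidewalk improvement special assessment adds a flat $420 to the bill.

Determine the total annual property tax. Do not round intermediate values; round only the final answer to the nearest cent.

Assessed value = $2,319,300 × 0.65 = $1,507,545
Millbrook Township: $1,507,545 × 0.00317 = $4,778.91765
Maribel ISD: $1,507,545 × 0.01781 = $26,849.37645
City of Kemper: $1,507,545 × 0.00745 = $11,231.21025
Levies subtotal = $42,859.50435
After credit = $42,859.50435 − $613 = $42,246.50435
Total = $42,246.50435 + $420 = $42,666.50435

$42,666.50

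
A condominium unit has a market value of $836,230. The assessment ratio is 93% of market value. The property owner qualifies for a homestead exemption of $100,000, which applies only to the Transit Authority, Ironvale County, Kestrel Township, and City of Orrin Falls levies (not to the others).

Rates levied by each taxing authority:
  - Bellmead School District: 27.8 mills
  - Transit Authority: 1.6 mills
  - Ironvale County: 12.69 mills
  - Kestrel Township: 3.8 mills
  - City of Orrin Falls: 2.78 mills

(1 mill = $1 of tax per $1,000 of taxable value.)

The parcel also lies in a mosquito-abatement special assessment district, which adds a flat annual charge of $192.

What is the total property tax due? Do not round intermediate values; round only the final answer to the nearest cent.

Assessed value = $836,230 × 0.93 = $777,693.9
Bellmead School District: $777,693.9 × 0.0278 = $21,619.89042
Transit Authority: ($777,693.9 − $100,000) × 0.0016 = $677,693.9 × 0.0016 = $1,084.31024
Ironvale County: ($777,693.9 − $100,000) × 0.01269 = $677,693.9 × 0.01269 = $8,599.935591
Kestrel Township: ($777,693.9 − $100,000) × 0.0038 = $677,693.9 × 0.0038 = $2,575.23682
City of Orrin Falls: ($777,693.9 − $100,000) × 0.00278 = $677,693.9 × 0.00278 = $1,883.989042
Levies subtotal = $35,763.362113
Total = $35,763.362113 + $192 = $35,955.362113

$35,955.36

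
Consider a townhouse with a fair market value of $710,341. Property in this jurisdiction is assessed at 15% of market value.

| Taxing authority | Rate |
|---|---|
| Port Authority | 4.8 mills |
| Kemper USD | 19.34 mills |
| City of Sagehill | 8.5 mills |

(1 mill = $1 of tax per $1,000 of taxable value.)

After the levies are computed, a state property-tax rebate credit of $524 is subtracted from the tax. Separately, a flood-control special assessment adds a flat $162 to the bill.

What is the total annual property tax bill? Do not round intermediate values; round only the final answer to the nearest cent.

Assessed value = $710,341 × 0.15 = $106,551.15
Port Authority: $106,551.15 × 0.0048 = $511.44552
Kemper USD: $106,551.15 × 0.01934 = $2,060.699241
City of Sagehill: $106,551.15 × 0.0085 = $905.684775
Levies subtotal = $3,477.829536
After credit = $3,477.829536 − $524 = $2,953.829536
Total = $2,953.829536 + $162 = $3,115.829536

$3,115.83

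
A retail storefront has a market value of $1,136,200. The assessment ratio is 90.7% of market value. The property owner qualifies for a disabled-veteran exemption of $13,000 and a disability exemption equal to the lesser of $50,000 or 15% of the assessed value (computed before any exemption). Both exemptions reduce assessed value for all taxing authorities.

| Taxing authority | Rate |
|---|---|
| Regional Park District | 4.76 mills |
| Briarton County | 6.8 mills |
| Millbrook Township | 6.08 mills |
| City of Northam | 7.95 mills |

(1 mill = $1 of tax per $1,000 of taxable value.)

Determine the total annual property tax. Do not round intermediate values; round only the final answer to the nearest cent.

Assessed value = $1,136,200 × 0.907 = $1,030,533.4
Disability exemption = min($50,000, 15% × $1,030,533.4) = min($50,000, $154,580.01) = $50,000 (dollar cap binds)
Taxable value = $1,030,533.4 − $13,000 − $50,000 = $967,533.4
Regional Park District: $967,533.4 × 0.00476 = $4,605.458984
Briarton County: $967,533.4 × 0.0068 = $6,579.22712
Millbrook Township: $967,533.4 × 0.00608 = $5,882.603072
City of Northam: $967,533.4 × 0.00795 = $7,691.89053
Total = $24,759.179706

$24,759.18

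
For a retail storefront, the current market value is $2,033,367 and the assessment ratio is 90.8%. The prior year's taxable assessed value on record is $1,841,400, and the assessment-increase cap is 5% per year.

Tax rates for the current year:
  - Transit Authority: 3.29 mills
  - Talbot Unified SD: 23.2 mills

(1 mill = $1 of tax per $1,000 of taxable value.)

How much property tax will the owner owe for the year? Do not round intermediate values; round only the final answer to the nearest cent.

Uncapped assessed value = $2,033,367 × 0.908 = $1,846,297.236
Cap limit = $1,841,400 × 1.05 = $1,933,470
Taxable assessed value = min($1,846,297.236, $1,933,470) = $1,846,297.236 (cap does not bind)
Transit Authority: $1,846,297.236 × 0.00329 = $6,074.31790644
Talbot Unified SD: $1,846,297.236 × 0.0232 = $42,834.0958752
Total = $48,908.41378164

$48,908.41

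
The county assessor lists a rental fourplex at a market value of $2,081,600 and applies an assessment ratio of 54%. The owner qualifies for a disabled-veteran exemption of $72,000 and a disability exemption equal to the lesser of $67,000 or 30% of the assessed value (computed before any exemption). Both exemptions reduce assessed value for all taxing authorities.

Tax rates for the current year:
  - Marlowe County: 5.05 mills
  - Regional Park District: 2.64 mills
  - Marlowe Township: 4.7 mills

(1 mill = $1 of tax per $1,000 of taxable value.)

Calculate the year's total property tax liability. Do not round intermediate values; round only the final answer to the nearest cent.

Assessed value = $2,081,600 × 0.54 = $1,124,064
Disability exemption = min($67,000, 30% × $1,124,064) = min($67,000, $337,219.2) = $67,000 (dollar cap binds)
Taxable value = $1,124,064 − $72,000 − $67,000 = $985,064
Marlowe County: $985,064 × 0.00505 = $4,974.5732
Regional Park District: $985,064 × 0.00264 = $2,600.56896
Marlowe Township: $985,064 × 0.0047 = $4,629.8008
Total = $12,204.94296

$12,204.94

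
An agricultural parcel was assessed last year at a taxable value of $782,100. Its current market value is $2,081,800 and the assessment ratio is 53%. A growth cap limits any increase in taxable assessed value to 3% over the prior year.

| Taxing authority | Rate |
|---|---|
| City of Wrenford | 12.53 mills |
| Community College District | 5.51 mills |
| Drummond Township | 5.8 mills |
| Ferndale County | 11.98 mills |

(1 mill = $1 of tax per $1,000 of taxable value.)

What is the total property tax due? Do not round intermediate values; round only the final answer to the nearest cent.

Uncapped assessed value = $2,081,800 × 0.53 = $1,103,354
Cap limit = $782,100 × 1.03 = $805,563
Taxable assessed value = min($1,103,354, $805,563) = $805,563 (cap binds)
City of Wrenford: $805,563 × 0.01253 = $10,093.70439
Community College District: $805,563 × 0.00551 = $4,438.65213
Drummond Township: $805,563 × 0.0058 = $4,672.2654
Ferndale County: $805,563 × 0.01198 = $9,650.64474
Total = $28,855.26666

$28,855.27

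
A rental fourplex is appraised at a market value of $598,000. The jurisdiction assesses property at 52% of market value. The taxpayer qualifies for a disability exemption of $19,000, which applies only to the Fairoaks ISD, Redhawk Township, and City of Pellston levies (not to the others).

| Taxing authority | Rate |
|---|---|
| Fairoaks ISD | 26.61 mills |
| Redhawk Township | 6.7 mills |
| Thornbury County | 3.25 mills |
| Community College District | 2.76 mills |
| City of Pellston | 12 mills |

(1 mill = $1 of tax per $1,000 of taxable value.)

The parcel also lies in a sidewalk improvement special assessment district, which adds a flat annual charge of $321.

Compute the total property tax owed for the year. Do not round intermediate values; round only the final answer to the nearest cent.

$15,418.58

Assessed value = $598,000 × 0.52 = $310,960
Fairoaks ISD: ($310,960 − $19,000) × 0.02661 = $291,960 × 0.02661 = $7,769.0556
Redhawk Township: ($310,960 − $19,000) × 0.0067 = $291,960 × 0.0067 = $1,956.132
Thornbury County: $310,960 × 0.00325 = $1,010.62
Community College District: $310,960 × 0.00276 = $858.2496
City of Pellston: ($310,960 − $19,000) × 0.012 = $291,960 × 0.012 = $3,503.52
Levies subtotal = $15,097.5772
Total = $15,097.5772 + $321 = $15,418.5772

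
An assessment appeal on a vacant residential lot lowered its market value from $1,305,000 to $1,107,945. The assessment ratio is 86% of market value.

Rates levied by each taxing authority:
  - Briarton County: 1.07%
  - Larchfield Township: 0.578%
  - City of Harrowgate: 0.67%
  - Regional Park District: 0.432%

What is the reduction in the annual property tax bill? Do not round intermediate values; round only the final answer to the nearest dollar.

$4,660

Old assessed value = $1,305,000 × 0.86 = $1,122,300
New assessed value = $1,107,945 × 0.86 = $952,832.7
Combined rate = 0.0107 + 0.00578 + 0.0067 + 0.00432 = 0.0275
Old tax = $1,122,300 × 0.0275 = $30,863.25
New tax = $952,832.7 × 0.0275 = $26,202.89925
Reduction = $30,863.25 − $26,202.89925 = $4,660.35075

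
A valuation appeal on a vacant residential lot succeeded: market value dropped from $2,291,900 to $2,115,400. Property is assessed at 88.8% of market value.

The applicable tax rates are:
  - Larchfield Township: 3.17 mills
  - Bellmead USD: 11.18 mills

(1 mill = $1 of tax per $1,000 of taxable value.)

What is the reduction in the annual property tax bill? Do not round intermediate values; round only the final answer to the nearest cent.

$2,249.10

Old assessed value = $2,291,900 × 0.888 = $2,035,207.2
New assessed value = $2,115,400 × 0.888 = $1,878,475.2
Combined rate = 0.00317 + 0.01118 = 0.01435
Old tax = $2,035,207.2 × 0.01435 = $29,205.22332
New tax = $1,878,475.2 × 0.01435 = $26,956.11912
Reduction = $29,205.22332 − $26,956.11912 = $2,249.1042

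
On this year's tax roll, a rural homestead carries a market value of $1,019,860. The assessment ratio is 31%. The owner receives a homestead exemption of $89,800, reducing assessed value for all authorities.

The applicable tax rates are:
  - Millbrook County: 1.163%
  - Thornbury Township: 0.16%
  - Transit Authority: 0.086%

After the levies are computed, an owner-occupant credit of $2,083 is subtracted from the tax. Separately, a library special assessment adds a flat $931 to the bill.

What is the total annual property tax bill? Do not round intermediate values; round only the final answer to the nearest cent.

Assessed value = $1,019,860 × 0.31 = $316,156.6
Taxable value = $316,156.6 − $89,800 = $226,356.6
Millbrook County: $226,356.6 × 0.01163 = $2,632.527258
Thornbury Township: $226,356.6 × 0.0016 = $362.17056
Transit Authority: $226,356.6 × 0.00086 = $194.666676
Levies subtotal = $3,189.364494
After credit = $3,189.364494 − $2,083 = $1,106.364494
Total = $1,106.364494 + $931 = $2,037.364494

$2,037.36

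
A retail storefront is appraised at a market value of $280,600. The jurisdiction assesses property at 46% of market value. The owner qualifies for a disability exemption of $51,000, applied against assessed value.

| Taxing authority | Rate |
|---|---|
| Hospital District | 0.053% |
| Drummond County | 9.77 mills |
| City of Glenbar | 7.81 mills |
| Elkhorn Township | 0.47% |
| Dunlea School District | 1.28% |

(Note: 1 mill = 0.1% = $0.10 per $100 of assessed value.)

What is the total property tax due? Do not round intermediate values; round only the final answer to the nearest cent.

$2,780.29

Assessed value = $280,600 × 0.46 = $129,076
Taxable value = $129,076 − $51,000 = $78,076
Hospital District: $78,076 × 0.00053 = $41.38028
Drummond County: $78,076 × 0.00977 = $762.80252
City of Glenbar: $78,076 × 0.00781 = $609.77356
Elkhorn Township: $78,076 × 0.0047 = $366.9572
Dunlea School District: $78,076 × 0.0128 = $999.3728
Total = $2,780.28636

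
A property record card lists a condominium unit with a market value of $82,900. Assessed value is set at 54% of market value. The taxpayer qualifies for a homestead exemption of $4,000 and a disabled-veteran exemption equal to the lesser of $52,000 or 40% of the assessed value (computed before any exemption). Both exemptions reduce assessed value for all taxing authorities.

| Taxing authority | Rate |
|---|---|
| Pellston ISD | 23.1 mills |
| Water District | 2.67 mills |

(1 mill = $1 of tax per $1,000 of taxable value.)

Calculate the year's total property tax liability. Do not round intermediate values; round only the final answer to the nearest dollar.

$589

Assessed value = $82,900 × 0.54 = $44,766
Disabled-veteran exemption = min($52,000, 40% × $44,766) = min($52,000, $17,906.4) = $17,906.4 (percentage binds)
Taxable value = $44,766 − $4,000 − $17,906.4 = $22,859.6
Pellston ISD: $22,859.6 × 0.0231 = $528.05676
Water District: $22,859.6 × 0.00267 = $61.035132
Total = $589.091892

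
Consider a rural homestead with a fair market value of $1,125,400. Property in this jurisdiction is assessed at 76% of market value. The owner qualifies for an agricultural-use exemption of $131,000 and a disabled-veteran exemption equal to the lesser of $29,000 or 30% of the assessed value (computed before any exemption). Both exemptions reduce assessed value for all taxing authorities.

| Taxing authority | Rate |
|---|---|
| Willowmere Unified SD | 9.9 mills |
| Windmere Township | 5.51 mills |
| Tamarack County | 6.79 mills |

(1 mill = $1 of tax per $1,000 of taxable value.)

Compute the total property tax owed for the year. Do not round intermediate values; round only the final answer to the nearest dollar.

Assessed value = $1,125,400 × 0.76 = $855,304
Disabled-veteran exemption = min($29,000, 30% × $855,304) = min($29,000, $256,591.2) = $29,000 (dollar cap binds)
Taxable value = $855,304 − $131,000 − $29,000 = $695,304
Willowmere Unified SD: $695,304 × 0.0099 = $6,883.5096
Windmere Township: $695,304 × 0.00551 = $3,831.12504
Tamarack County: $695,304 × 0.00679 = $4,721.11416
Total = $15,435.7488

$15,436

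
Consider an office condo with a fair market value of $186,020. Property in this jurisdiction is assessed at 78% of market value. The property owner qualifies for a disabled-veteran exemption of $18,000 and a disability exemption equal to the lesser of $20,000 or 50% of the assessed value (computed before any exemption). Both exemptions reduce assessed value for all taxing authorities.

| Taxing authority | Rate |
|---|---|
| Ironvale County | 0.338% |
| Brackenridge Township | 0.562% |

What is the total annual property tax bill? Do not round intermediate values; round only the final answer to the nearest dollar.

$964

Assessed value = $186,020 × 0.78 = $145,095.6
Disability exemption = min($20,000, 50% × $145,095.6) = min($20,000, $72,547.8) = $20,000 (dollar cap binds)
Taxable value = $145,095.6 − $18,000 − $20,000 = $107,095.6
Ironvale County: $107,095.6 × 0.00338 = $361.983128
Brackenridge Township: $107,095.6 × 0.00562 = $601.877272
Total = $963.8604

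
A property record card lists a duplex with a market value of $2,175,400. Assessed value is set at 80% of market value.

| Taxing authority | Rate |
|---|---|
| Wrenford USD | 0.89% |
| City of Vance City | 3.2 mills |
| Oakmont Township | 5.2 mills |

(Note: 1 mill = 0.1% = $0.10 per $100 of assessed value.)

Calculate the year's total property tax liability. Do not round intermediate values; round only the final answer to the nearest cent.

$30,107.54

Assessed value = $2,175,400 × 0.8 = $1,740,320
Wrenford USD: $1,740,320 × 0.0089 = $15,488.848
City of Vance City: $1,740,320 × 0.0032 = $5,569.024
Oakmont Township: $1,740,320 × 0.0052 = $9,049.664
Total = $30,107.536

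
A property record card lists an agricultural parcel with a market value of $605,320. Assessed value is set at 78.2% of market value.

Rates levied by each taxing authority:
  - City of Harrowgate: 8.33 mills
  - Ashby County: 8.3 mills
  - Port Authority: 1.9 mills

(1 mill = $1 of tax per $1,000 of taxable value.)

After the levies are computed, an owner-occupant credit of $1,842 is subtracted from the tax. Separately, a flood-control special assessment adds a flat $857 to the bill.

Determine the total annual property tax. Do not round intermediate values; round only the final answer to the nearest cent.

Assessed value = $605,320 × 0.782 = $473,360.24
City of Harrowgate: $473,360.24 × 0.00833 = $3,943.0907992
Ashby County: $473,360.24 × 0.0083 = $3,928.889992
Port Authority: $473,360.24 × 0.0019 = $899.384456
Levies subtotal = $8,771.3652472
After credit = $8,771.3652472 − $1,842 = $6,929.3652472
Total = $6,929.3652472 + $857 = $7,786.3652472

$7,786.37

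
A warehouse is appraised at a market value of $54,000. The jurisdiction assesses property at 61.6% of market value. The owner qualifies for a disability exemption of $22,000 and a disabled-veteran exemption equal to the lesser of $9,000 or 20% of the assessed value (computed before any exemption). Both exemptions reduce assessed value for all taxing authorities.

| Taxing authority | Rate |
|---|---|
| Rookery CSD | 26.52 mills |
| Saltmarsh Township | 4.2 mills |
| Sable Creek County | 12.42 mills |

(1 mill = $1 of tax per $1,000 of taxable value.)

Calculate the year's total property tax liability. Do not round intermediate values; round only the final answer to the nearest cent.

$198.93

Assessed value = $54,000 × 0.616 = $33,264
Disabled-veteran exemption = min($9,000, 20% × $33,264) = min($9,000, $6,652.8) = $6,652.8 (percentage binds)
Taxable value = $33,264 − $22,000 − $6,652.8 = $4,611.2
Rookery CSD: $4,611.2 × 0.02652 = $122.289024
Saltmarsh Township: $4,611.2 × 0.0042 = $19.36704
Sable Creek County: $4,611.2 × 0.01242 = $57.271104
Total = $198.927168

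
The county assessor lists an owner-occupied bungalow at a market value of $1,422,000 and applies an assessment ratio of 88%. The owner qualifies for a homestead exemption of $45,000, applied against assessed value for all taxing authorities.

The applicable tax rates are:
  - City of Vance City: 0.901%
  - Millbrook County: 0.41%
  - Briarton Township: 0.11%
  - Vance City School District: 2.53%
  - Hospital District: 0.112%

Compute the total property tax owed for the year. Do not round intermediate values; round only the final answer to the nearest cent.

$49,014.41

Assessed value = $1,422,000 × 0.88 = $1,251,360
Taxable value = $1,251,360 − $45,000 = $1,206,360
City of Vance City: $1,206,360 × 0.00901 = $10,869.3036
Millbrook County: $1,206,360 × 0.0041 = $4,946.076
Briarton Township: $1,206,360 × 0.0011 = $1,326.996
Vance City School District: $1,206,360 × 0.0253 = $30,520.908
Hospital District: $1,206,360 × 0.00112 = $1,351.1232
Total = $10,869.3036 + $4,946.076 + $1,326.996 + $30,520.908 + $1,351.1232 = $49,014.4068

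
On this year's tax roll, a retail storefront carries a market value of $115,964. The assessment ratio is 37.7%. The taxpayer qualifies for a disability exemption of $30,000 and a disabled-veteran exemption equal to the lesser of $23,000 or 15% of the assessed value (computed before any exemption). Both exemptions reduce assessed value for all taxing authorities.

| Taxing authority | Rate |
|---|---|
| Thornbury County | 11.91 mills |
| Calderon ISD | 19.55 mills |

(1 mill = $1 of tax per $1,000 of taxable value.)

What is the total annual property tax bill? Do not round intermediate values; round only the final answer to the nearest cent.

$225.27

Assessed value = $115,964 × 0.377 = $43,718.428
Disabled-veteran exemption = min($23,000, 15% × $43,718.428) = min($23,000, $6,557.7642) = $6,557.7642 (percentage binds)
Taxable value = $43,718.428 − $30,000 − $6,557.7642 = $7,160.6638
Thornbury County: $7,160.6638 × 0.01191 = $85.283505858
Calderon ISD: $7,160.6638 × 0.01955 = $139.99097729
Total = $225.274483148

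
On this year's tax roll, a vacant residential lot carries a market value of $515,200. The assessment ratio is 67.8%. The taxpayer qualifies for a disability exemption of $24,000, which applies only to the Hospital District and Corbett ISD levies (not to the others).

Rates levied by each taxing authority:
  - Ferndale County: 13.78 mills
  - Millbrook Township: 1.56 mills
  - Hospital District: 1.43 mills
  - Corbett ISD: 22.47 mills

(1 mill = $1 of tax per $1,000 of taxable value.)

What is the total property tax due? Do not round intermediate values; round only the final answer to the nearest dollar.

$13,133

Assessed value = $515,200 × 0.678 = $349,305.6
Ferndale County: $349,305.6 × 0.01378 = $4,813.431168
Millbrook Township: $349,305.6 × 0.00156 = $544.916736
Hospital District: ($349,305.6 − $24,000) × 0.00143 = $325,305.6 × 0.00143 = $465.187008
Corbett ISD: ($349,305.6 − $24,000) × 0.02247 = $325,305.6 × 0.02247 = $7,309.616832
Total = $13,133.151744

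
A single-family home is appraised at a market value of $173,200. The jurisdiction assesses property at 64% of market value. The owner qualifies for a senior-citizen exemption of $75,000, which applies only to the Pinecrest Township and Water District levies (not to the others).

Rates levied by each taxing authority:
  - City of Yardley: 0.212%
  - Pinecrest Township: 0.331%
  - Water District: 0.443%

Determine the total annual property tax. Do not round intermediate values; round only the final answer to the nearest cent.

Assessed value = $173,200 × 0.64 = $110,848
City of Yardley: $110,848 × 0.00212 = $234.99776
Pinecrest Township: ($110,848 − $75,000) × 0.00331 = $35,848 × 0.00331 = $118.65688
Water District: ($110,848 − $75,000) × 0.00443 = $35,848 × 0.00443 = $158.80664
Total = $512.46128

$512.46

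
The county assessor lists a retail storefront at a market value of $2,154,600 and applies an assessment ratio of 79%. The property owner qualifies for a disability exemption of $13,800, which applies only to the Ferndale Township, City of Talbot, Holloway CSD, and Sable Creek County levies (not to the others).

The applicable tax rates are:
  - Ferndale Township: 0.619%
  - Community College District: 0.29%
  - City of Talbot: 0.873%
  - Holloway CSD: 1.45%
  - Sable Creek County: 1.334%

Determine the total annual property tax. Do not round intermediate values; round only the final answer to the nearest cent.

$77,129.35

Assessed value = $2,154,600 × 0.79 = $1,702,134
Ferndale Township: ($1,702,134 − $13,800) × 0.00619 = $1,688,334 × 0.00619 = $10,450.78746
Community College District: $1,702,134 × 0.0029 = $4,936.1886
City of Talbot: ($1,702,134 − $13,800) × 0.00873 = $1,688,334 × 0.00873 = $14,739.15582
Holloway CSD: ($1,702,134 − $13,800) × 0.0145 = $1,688,334 × 0.0145 = $24,480.843
Sable Creek County: ($1,702,134 − $13,800) × 0.01334 = $1,688,334 × 0.01334 = $22,522.37556
Total = $77,129.35044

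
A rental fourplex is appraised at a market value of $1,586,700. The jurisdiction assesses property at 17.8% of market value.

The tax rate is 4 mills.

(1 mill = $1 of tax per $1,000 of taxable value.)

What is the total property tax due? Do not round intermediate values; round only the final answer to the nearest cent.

$1,129.73

Assessed value = $1,586,700 × 0.178 = $282,432.6
Tax = $282,432.6 × 0.004 = $1,129.7304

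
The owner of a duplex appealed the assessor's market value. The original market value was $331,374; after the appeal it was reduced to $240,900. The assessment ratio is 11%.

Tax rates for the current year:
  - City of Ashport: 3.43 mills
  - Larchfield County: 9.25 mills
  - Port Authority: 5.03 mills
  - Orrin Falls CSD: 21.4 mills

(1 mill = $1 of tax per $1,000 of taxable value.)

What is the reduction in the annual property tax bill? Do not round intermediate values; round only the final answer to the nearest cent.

$389.23

Old assessed value = $331,374 × 0.11 = $36,451.14
New assessed value = $240,900 × 0.11 = $26,499
Combined rate = 0.00343 + 0.00925 + 0.00503 + 0.0214 = 0.03911
Old tax = $36,451.14 × 0.03911 = $1,425.6040854
New tax = $26,499 × 0.03911 = $1,036.37589
Reduction = $1,425.6040854 − $1,036.37589 = $389.2281954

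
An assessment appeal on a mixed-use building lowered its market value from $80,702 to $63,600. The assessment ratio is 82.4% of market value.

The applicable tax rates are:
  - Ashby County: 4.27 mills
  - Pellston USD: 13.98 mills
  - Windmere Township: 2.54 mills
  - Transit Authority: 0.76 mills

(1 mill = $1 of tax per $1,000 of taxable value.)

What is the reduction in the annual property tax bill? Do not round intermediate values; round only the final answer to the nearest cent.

Old assessed value = $80,702 × 0.824 = $66,498.448
New assessed value = $63,600 × 0.824 = $52,406.4
Combined rate = 0.00427 + 0.01398 + 0.00254 + 0.00076 = 0.02155
Old tax = $66,498.448 × 0.02155 = $1,433.0415544
New tax = $52,406.4 × 0.02155 = $1,129.35792
Reduction = $1,433.0415544 − $1,129.35792 = $303.6836344

$303.68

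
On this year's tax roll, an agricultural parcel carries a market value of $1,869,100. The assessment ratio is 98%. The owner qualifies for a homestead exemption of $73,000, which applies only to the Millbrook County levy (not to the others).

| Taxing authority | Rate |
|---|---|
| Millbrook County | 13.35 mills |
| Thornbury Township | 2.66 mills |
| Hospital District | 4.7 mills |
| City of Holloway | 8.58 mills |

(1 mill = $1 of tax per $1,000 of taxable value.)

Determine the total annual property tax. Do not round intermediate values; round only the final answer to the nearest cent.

Assessed value = $1,869,100 × 0.98 = $1,831,718
Millbrook County: ($1,831,718 − $73,000) × 0.01335 = $1,758,718 × 0.01335 = $23,478.8853
Thornbury Township: $1,831,718 × 0.00266 = $4,872.36988
Hospital District: $1,831,718 × 0.0047 = $8,609.0746
City of Holloway: $1,831,718 × 0.00858 = $15,716.14044
Total = $52,676.47022

$52,676.47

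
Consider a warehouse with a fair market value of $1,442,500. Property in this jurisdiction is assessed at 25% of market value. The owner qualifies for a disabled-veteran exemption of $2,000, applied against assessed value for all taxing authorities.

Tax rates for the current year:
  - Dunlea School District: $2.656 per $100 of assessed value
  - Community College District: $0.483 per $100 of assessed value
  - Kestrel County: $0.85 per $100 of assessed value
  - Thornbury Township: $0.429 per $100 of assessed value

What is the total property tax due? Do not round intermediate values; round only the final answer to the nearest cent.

Assessed value = $1,442,500 × 0.25 = $360,625
Taxable value = $360,625 − $2,000 = $358,625
Dunlea School District: $358,625 × 0.02656 = $9,525.08
Community College District: $358,625 × 0.00483 = $1,732.15875
Kestrel County: $358,625 × 0.0085 = $3,048.3125
Thornbury Township: $358,625 × 0.00429 = $1,538.50125
Total = $9,525.08 + $1,732.15875 + $3,048.3125 + $1,538.50125 = $15,844.0525

$15,844.05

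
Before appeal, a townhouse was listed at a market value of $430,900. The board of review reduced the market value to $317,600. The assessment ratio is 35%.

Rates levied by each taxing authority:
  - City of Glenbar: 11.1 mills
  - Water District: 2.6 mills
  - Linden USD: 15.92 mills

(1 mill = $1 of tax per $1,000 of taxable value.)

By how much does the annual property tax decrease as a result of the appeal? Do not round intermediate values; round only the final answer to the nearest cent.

Old assessed value = $430,900 × 0.35 = $150,815
New assessed value = $317,600 × 0.35 = $111,160
Combined rate = 0.0111 + 0.0026 + 0.01592 = 0.02962
Old tax = $150,815 × 0.02962 = $4,467.1403
New tax = $111,160 × 0.02962 = $3,292.5592
Reduction = $4,467.1403 − $3,292.5592 = $1,174.5811

$1,174.58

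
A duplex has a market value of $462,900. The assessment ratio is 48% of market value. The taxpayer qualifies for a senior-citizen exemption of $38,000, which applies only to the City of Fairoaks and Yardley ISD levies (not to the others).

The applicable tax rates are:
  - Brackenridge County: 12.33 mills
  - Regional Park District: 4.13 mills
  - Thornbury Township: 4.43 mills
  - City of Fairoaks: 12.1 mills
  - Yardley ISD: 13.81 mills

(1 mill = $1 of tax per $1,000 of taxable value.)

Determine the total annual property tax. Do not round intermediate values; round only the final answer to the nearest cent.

Assessed value = $462,900 × 0.48 = $222,192
Brackenridge County: $222,192 × 0.01233 = $2,739.62736
Regional Park District: $222,192 × 0.00413 = $917.65296
Thornbury Township: $222,192 × 0.00443 = $984.31056
City of Fairoaks: ($222,192 − $38,000) × 0.0121 = $184,192 × 0.0121 = $2,228.7232
Yardley ISD: ($222,192 − $38,000) × 0.01381 = $184,192 × 0.01381 = $2,543.69152
Total = $9,414.0056

$9,414.01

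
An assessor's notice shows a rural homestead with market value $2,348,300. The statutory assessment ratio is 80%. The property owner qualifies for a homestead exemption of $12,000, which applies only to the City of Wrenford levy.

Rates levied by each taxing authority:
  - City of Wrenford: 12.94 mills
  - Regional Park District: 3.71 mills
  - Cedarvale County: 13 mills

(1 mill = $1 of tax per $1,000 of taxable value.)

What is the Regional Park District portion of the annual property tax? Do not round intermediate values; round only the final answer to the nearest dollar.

$6,970

Assessed value = $2,348,300 × 0.8 = $1,878,640
Regional Park District taxable value = $1,878,640 (exemption does not apply)
Regional Park District levy = $1,878,640 × 0.00371 = $6,969.7544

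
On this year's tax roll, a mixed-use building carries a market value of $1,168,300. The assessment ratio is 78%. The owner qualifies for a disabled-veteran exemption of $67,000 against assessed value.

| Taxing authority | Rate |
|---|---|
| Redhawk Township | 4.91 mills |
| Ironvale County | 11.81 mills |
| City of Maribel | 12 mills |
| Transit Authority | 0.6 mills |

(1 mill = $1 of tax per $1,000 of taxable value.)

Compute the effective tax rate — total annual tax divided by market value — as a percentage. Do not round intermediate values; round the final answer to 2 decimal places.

Assessed value = $1,168,300 × 0.78 = $911,274
Taxable value = $911,274 − $67,000 = $844,274
Redhawk Township: $844,274 × 0.00491 = $4,145.38534
Ironvale County: $844,274 × 0.01181 = $9,970.87594
City of Maribel: $844,274 × 0.012 = $10,131.288
Transit Authority: $844,274 × 0.0006 = $506.5644
Total tax = $24,754.11368
Effective rate = $24,754.11368 ÷ $1,168,300 = 2.12% of market value

2.12%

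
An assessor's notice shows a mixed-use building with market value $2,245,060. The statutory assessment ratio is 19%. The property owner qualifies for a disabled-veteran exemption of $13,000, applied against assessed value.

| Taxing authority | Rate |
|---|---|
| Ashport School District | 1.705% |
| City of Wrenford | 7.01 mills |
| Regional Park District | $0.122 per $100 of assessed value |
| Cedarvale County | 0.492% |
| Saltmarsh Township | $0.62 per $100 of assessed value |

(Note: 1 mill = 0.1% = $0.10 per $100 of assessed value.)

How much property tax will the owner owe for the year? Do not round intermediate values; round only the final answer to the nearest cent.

Assessed value = $2,245,060 × 0.19 = $426,561.4
Taxable value = $426,561.4 − $13,000 = $413,561.4
Ashport School District: $413,561.4 × 0.01705 = $7,051.22187
City of Wrenford: $413,561.4 × 0.00701 = $2,899.065414
Regional Park District: $413,561.4 × 0.00122 = $504.544908
Cedarvale County: $413,561.4 × 0.00492 = $2,034.722088
Saltmarsh Township: $413,561.4 × 0.0062 = $2,564.08068
Total = $15,053.63496

$15,053.63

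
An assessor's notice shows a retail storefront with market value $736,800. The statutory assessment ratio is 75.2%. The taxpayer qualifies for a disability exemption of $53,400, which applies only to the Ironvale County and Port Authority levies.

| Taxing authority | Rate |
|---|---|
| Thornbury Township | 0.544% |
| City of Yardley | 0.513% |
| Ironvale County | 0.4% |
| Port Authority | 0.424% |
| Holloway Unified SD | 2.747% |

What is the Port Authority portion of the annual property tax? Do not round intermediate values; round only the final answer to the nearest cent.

$2,122.86

Assessed value = $736,800 × 0.752 = $554,073.6
Port Authority taxable value = $554,073.6 − $53,400 = $500,673.6
Port Authority levy = $500,673.6 × 0.00424 = $2,122.856064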